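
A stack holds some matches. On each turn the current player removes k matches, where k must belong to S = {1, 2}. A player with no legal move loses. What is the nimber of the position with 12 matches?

G(0) = 0
G(1) = mex{0} = 1
G(2) = mex{1,0} = 2
G(3) = mex{2,1} = 0
G(4) = mex{0,2} = 1
G(5) = mex{1,0} = 2
G(6) = mex{2,1} = 0
G(7) = mex{0,2} = 1
G(8) = mex{1,0} = 2
G(9) = mex{2,1} = 0
G(10) = mex{0,2} = 1
G(11) = mex{1,0} = 2
G(12) = mex{2,1} = 0

0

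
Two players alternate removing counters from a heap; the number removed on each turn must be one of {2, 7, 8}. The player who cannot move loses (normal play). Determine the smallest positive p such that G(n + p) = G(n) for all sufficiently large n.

G(0) = 0
G(1) = mex{} = 0
G(2) = mex{0} = 1
G(3) = mex{0} = 1
G(4) = mex{1} = 0
G(5) = mex{1} = 0
G(6) = mex{0} = 1
G(7) = mex{0,0} = 1
G(8) = mex{1,0,0} = 2
G(9) = mex{1,1,0} = 2
G(10) = mex{2,1,1} = 0
G(11) = mex{2,0,1} = 3
G(12) = mex{0,0,0} = 1
G(13) = mex{3,1,0} = 2
G(14) = mex{1,1,1} = 0
G(15) = mex{2,2,1} = 0
G(16) = mex{0,2,2} = 1
G(17) = mex{0,0,2} = 1
G(18) = mex{1,3,0} = 2
G(19) = mex{1,1,3} = 0
G(20) = mex{2,2,1} = 0
G(21) = mex{0,0,2} = 1
G(22) = mex{0,0,0} = 1
G(23) = mex{1,1,0} = 2
G(24) = mex{1,1,1} = 0
G(25) = mex{2,2,1} = 0
G(26) = mex{0,0,2} = 1
From n = 12 onward G(n+5) = G(n); since this holds over max(S) = 8 consecutive positions the period is 5 (pre-period 12).

5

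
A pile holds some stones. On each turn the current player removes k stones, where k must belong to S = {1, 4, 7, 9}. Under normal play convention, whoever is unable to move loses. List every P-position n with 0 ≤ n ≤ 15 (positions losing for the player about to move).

G(0) = 0
G(1) = mex{0} = 1
G(2) = mex{1} = 0
G(3) = mex{0} = 1
G(4) = mex{1,0} = 2
G(5) = mex{2,1} = 0
G(6) = mex{0,0} = 1
G(7) = mex{1,1,0} = 2
G(8) = mex{2,2,1} = 0
G(9) = mex{0,0,0,0} = 1
G(10) = mex{1,1,1,1} = 0
G(11) = mex{0,2,2,0} = 1
G(12) = mex{1,0,0,1} = 2
G(13) = mex{2,1,1,2} = 0
G(14) = mex{0,0,2,0} = 1
G(15) = mex{1,1,0,1} = 2
P-positions are exactly the n with G(n) = 0.

0, 2, 5, 8, 10, 13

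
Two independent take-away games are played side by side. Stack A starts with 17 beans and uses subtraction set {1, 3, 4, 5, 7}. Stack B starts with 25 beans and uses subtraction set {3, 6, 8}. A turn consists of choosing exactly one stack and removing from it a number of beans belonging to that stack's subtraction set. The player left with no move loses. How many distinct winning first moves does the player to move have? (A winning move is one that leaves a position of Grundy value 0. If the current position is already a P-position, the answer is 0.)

0

Stack A, S = {1, 3, 4, 5, 7}:
G(0) = 0
G(1) = mex{0} = 1
G(2) = mex{1} = 0
G(3) = mex{0,0} = 1
G(4) = mex{1,1,0} = 2
G(5) = mex{2,0,1,0} = 3
G(6) = mex{3,1,0,1} = 2
G(7) = mex{2,2,1,0,0} = 3
G(8) = mex{3,3,2,1,1} = 0
G(9) = mex{0,2,3,2,0} = 1
G(10) = mex{1,3,2,3,1} = 0
G(11) = mex{0,0,3,2,2} = 1
G(12) = mex{1,1,0,3,3} = 2
G(13) = mex{2,0,1,0,2} = 3
G(14) = mex{3,1,0,1,3} = 2
G(15) = mex{2,2,1,0,0} = 3
G(16) = mex{3,3,2,1,1} = 0
G(17) = mex{0,2,3,2,0} = 1
G_A(17) = 1.
Stack B, S = {3, 6, 8}:
n :  0  1  2  3  4  5  6  7  8  9 10 11 12 13 14 15 16 17 18 19 20 21 22 23 24 25
G :  0  0  0  1  1  1  2  2  2  3  3  0  0  0  1  1  1  2  2  2  3  3  0  0  0  1
G_B(25) = 1.
Combined Grundy value = 1 ⊕ 1 = 0.
A winning move leaves total XOR = 0, i.e. changes one component's Grundy value g to g ⊕ X where X is the current total.
Stack A: target g' = 1⊕0 = 1, but every legal move changes the Grundy value (mex property), so 0 moves.
Stack B: target g' = 1⊕0 = 1, but every legal move changes the Grundy value (mex property), so 0 moves.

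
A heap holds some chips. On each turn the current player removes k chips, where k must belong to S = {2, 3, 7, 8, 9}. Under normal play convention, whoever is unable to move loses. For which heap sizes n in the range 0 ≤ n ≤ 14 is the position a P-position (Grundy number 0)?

G(0) = 0
G(1) = mex{} = 0
G(2) = mex{0} = 1
G(3) = mex{0,0} = 1
G(4) = mex{1,0} = 2
G(5) = mex{1,1} = 0
G(6) = mex{2,1} = 0
G(7) = mex{0,2,0} = 1
G(8) = mex{0,0,0,0} = 1
G(9) = mex{1,0,1,0,0} = 2
G(10) = mex{1,1,1,1,0} = 2
G(11) = mex{2,1,2,1,1} = 0
G(12) = mex{2,2,0,2,1} = 3
G(13) = mex{0,2,0,0,2} = 1
G(14) = mex{3,0,1,0,0} = 2
P-positions are exactly the n with G(n) = 0.

0, 1, 5, 6, 11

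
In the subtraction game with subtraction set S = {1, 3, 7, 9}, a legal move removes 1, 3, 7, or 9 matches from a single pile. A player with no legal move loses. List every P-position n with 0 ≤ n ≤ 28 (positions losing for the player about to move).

G(0) = 0
G(1) = mex{0} = 1
G(2) = mex{1} = 0
G(3) = mex{0,0} = 1
G(4) = mex{1,1} = 0
G(5) = mex{0,0} = 1
G(6) = mex{1,1} = 0
G(7) = mex{0,0,0} = 1
G(8) = mex{1,1,1} = 0
G(9) = mex{0,0,0,0} = 1
G(10) = mex{1,1,1,1} = 0
G(11) = mex{0,0,0,0} = 1
G(12) = mex{1,1,1,1} = 0
G(13) = mex{0,0,0,0} = 1
G(14) = mex{1,1,1,1} = 0
G(15) = mex{0,0,0,0} = 1
G(16) = mex{1,1,1,1} = 0
G(17) = mex{0,0,0,0} = 1
G(18) = mex{1,1,1,1} = 0
G(19) = mex{0,0,0,0} = 1
G(20) = mex{1,1,1,1} = 0
G(21) = mex{0,0,0,0} = 1
G(22) = mex{1,1,1,1} = 0
G(23) = mex{0,0,0,0} = 1
G(24) = mex{1,1,1,1} = 0
G(25) = mex{0,0,0,0} = 1
G(26) = mex{1,1,1,1} = 0
G(27) = mex{0,0,0,0} = 1
G(28) = mex{1,1,1,1} = 0
P-positions are exactly the n with G(n) = 0.

0, 2, 4, 6, 8, 10, 12, 14, 16, 18, 20, 22, 24, 26, 28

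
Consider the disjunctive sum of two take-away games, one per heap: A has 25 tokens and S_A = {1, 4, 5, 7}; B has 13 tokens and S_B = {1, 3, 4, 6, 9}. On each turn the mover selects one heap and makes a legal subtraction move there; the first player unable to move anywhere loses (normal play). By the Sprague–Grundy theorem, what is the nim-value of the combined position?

0

Heap A, S = {1, 4, 5, 7}:
G(0) = 0
G(1) = mex{0} = 1
G(2) = mex{1} = 0
G(3) = mex{0} = 1
G(4) = mex{1,0} = 2
G(5) = mex{2,1,0} = 3
G(6) = mex{3,0,1} = 2
G(7) = mex{2,1,0,0} = 3
G(8) = mex{3,2,1,1} = 0
G(9) = mex{0,3,2,0} = 1
G(10) = mex{1,2,3,1} = 0
G(11) = mex{0,3,2,2} = 1
G(12) = mex{1,0,3,3} = 2
G(13) = mex{2,1,0,2} = 3
G(14) = mex{3,0,1,3} = 2
G(15) = mex{2,1,0,0} = 3
G(16) = mex{3,2,1,1} = 0
G(17) = mex{0,3,2,0} = 1
G(18) = mex{1,2,3,1} = 0
G(19) = mex{0,3,2,2} = 1
G(20) = mex{1,0,3,3} = 2
G(21) = mex{2,1,0,2} = 3
G(22) = mex{3,0,1,3} = 2
G(23) = mex{2,1,0,0} = 3
G(24) = mex{3,2,1,1} = 0
G(25) = mex{0,3,2,0} = 1
G_A(25) = 1.
Heap B, S = {1, 3, 4, 6, 9}:
n :  0  1  2  3  4  5  6  7  8  9 10 11 12 13
G :  0  1  0  1  2  3  2  0  1  4  3  2  0  1
G_B(13) = 1.
Combined Grundy value = 1 ⊕ 1 = 0.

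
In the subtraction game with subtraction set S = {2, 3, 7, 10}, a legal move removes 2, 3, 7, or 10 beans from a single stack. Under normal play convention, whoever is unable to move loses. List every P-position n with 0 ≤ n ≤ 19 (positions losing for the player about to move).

G(0) = 0
G(1) = mex{} = 0
G(2) = mex{0} = 1
G(3) = mex{0,0} = 1
G(4) = mex{1,0} = 2
G(5) = mex{1,1} = 0
G(6) = mex{2,1} = 0
G(7) = mex{0,2,0} = 1
G(8) = mex{0,0,0} = 1
G(9) = mex{1,0,1} = 2
G(10) = mex{1,1,1,0} = 2
G(11) = mex{2,1,2,0} = 3
G(12) = mex{2,2,0,1} = 3
G(13) = mex{3,2,0,1} = 4
G(14) = mex{3,3,1,2} = 0
G(15) = mex{4,3,1,0} = 2
G(16) = mex{0,4,2,0} = 1
G(17) = mex{2,0,2,1} = 3
G(18) = mex{1,2,3,1} = 0
G(19) = mex{3,1,3,2} = 0
P-positions are exactly the n with G(n) = 0.

0, 1, 5, 6, 14, 18, 19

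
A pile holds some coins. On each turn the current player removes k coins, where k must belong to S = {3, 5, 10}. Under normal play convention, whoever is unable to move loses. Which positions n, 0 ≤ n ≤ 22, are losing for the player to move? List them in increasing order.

0, 1, 2, 8, 9, 15, 16, 17

n :  0  1  2  3  4  5  6  7  8  9 10 11 12 13 14 15 16 17 18 19 20 21 22
G :  0  0  0  1  1  1  2  2  0  0  3  1  1  2  2  0  0  0  1  1  1  2  2
P-positions are exactly the n with G(n) = 0.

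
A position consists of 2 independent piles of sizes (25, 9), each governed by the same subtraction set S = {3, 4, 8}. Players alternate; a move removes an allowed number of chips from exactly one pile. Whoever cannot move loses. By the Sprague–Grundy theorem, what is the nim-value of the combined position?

3

All piles use S = {3, 4, 8}:
n :  0  1  2  3  4  5  6  7  8  9 10 11 12 13 14 15 16 17 18 19 20 21 22 23 24 25
G :  0  0  0  1  1  1  2  0  2  3  1  3  0  0  0  1  1  1  2  0  2  3  1  3  0  0
Pile A: G(25) = 0.
Pile B: G(9) = 3.
Combined Grundy value = 0 ⊕ 3 = 3.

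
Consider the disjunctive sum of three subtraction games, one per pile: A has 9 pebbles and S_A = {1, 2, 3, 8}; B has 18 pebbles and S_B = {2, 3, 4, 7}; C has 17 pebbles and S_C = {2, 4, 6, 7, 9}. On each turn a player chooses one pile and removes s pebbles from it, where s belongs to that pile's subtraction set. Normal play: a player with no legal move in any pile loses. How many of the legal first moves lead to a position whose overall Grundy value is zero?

Pile A, S = {1, 2, 3, 8}:
G(0) = 0
G(1) = mex{0} = 1
G(2) = mex{1,0} = 2
G(3) = mex{2,1,0} = 3
G(4) = mex{3,2,1} = 0
G(5) = mex{0,3,2} = 1
G(6) = mex{1,0,3} = 2
G(7) = mex{2,1,0} = 3
G(8) = mex{3,2,1,0} = 4
G(9) = mex{4,3,2,1} = 0
G_A(9) = 0.
Pile B, S = {2, 3, 4, 7}:
G(0) = 0
G(1) = mex{} = 0
G(2) = mex{0} = 1
G(3) = mex{0,0} = 1
G(4) = mex{1,0,0} = 2
G(5) = mex{1,1,0} = 2
G(6) = mex{2,1,1} = 0
G(7) = mex{2,2,1,0} = 3
G(8) = mex{0,2,2,0} = 1
G(9) = mex{3,0,2,1} = 4
G(10) = mex{1,3,0,1} = 2
G(11) = mex{4,1,3,2} = 0
G(12) = mex{2,4,1,2} = 0
G(13) = mex{0,2,4,0} = 1
G(14) = mex{0,0,2,3} = 1
G(15) = mex{1,0,0,1} = 2
G(16) = mex{1,1,0,4} = 2
G(17) = mex{2,1,1,2} = 0
G(18) = mex{2,2,1,0} = 3
G_B(18) = 3.
Pile C, S = {2, 4, 6, 7, 9}:
G(0) = 0
G(1) = mex{} = 0
G(2) = mex{0} = 1
G(3) = mex{0} = 1
G(4) = mex{1,0} = 2
G(5) = mex{1,0} = 2
G(6) = mex{2,1,0} = 3
G(7) = mex{2,1,0,0} = 3
G(8) = mex{3,2,1,0} = 4
G(9) = mex{3,2,1,1,0} = 4
G(10) = mex{4,3,2,1,0} = 5
G(11) = mex{4,3,2,2,1} = 0
G(12) = mex{5,4,3,2,1} = 0
G(13) = mex{0,4,3,3,2} = 1
G(14) = mex{0,5,4,3,2} = 1
G(15) = mex{1,0,4,4,3} = 2
G(16) = mex{1,0,5,4,3} = 2
G(17) = mex{2,1,0,5,4} = 3
G_C(17) = 3.
Combined Grundy value = 0 ⊕ 3 ⊕ 3 = 0.
A winning move leaves total XOR = 0, i.e. changes one component's Grundy value g to g ⊕ X where X is the current total.
Pile A: target g' = 0⊕0 = 0, but every legal move changes the Grundy value (mex property), so 0 moves.
Pile B: target g' = 3⊕0 = 3, but every legal move changes the Grundy value (mex property), so 0 moves.
Pile C: target g' = 3⊕0 = 3, but every legal move changes the Grundy value (mex property), so 0 moves.

0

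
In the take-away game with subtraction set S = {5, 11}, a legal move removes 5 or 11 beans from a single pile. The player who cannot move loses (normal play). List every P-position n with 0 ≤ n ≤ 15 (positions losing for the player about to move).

0, 1, 2, 3, 4, 10

n :  0  1  2  3  4  5  6  7  8  9 10 11 12 13 14 15
G :  0  0  0  0  0  1  1  1  1  1  0  2  2  2  2  1
P-positions are exactly the n with G(n) = 0.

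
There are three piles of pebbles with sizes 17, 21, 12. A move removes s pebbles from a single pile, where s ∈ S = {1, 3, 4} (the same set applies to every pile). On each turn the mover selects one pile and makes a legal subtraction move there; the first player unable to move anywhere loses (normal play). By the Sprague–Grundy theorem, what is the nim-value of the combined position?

All piles use S = {1, 3, 4}:
G(0) = 0
G(1) = mex{0} = 1
G(2) = mex{1} = 0
G(3) = mex{0,0} = 1
G(4) = mex{1,1,0} = 2
G(5) = mex{2,0,1} = 3
G(6) = mex{3,1,0} = 2
G(7) = mex{2,2,1} = 0
G(8) = mex{0,3,2} = 1
G(9) = mex{1,2,3} = 0
G(10) = mex{0,0,2} = 1
G(11) = mex{1,1,0} = 2
G(12) = mex{2,0,1} = 3
G(13) = mex{3,1,0} = 2
G(14) = mex{2,2,1} = 0
G(15) = mex{0,3,2} = 1
G(16) = mex{1,2,3} = 0
G(17) = mex{0,0,2} = 1
G(18) = mex{1,1,0} = 2
G(19) = mex{2,0,1} = 3
G(20) = mex{3,1,0} = 2
G(21) = mex{2,2,1} = 0
Pile A: G(17) = 1.
Pile B: G(21) = 0.
Pile C: G(12) = 3.
Combined Grundy value = 1 ⊕ 0 ⊕ 3 = 2.

2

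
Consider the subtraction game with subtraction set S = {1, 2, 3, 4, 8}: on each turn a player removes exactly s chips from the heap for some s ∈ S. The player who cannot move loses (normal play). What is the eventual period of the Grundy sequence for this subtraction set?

n :  0  1  2  3  4  5  6  7  8  9 10 11 12 13 14
G :  0  1  2  3  4  0  1  2  3  4  0  1  2  3  4
G(n+5) = G(n) holds for n = 0,…,7 (a full window of length max(S) = 8), so the sequence is purely periodic with period 5.

5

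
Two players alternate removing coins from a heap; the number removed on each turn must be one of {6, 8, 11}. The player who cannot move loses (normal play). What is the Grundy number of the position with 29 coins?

2

G(0) = 0
G(1) = mex{} = 0
G(2) = mex{} = 0
G(3) = mex{} = 0
G(4) = mex{} = 0
G(5) = mex{} = 0
G(6) = mex{0} = 1
G(7) = mex{0} = 1
G(8) = mex{0,0} = 1
G(9) = mex{0,0} = 1
G(10) = mex{0,0} = 1
G(11) = mex{0,0,0} = 1
G(12) = mex{1,0,0} = 2
G(13) = mex{1,0,0} = 2
G(14) = mex{1,1,0} = 2
G(15) = mex{1,1,0} = 2
G(16) = mex{1,1,0} = 2
G(17) = mex{1,1,1} = 0
G(18) = mex{2,1,1} = 0
G(19) = mex{2,1,1} = 0
G(20) = mex{2,2,1} = 0
G(21) = mex{2,2,1} = 0
G(22) = mex{2,2,1} = 0
G(23) = mex{0,2,2} = 1
G(24) = mex{0,2,2} = 1
G(25) = mex{0,0,2} = 1
G(26) = mex{0,0,2} = 1
G(27) = mex{0,0,2} = 1
G(28) = mex{0,0,0} = 1
G(29) = mex{1,0,0} = 2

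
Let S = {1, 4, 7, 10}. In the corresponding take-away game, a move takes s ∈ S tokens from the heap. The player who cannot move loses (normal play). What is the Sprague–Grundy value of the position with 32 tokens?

G(0) = 0
G(1) = mex{0} = 1
G(2) = mex{1} = 0
G(3) = mex{0} = 1
G(4) = mex{1,0} = 2
G(5) = mex{2,1} = 0
G(6) = mex{0,0} = 1
G(7) = mex{1,1,0} = 2
G(8) = mex{2,2,1} = 0
G(9) = mex{0,0,0} = 1
G(10) = mex{1,1,1,0} = 2
G(11) = mex{2,2,2,1} = 0
G(12) = mex{0,0,0,0} = 1
G(13) = mex{1,1,1,1} = 0
G(14) = mex{0,2,2,2} = 1
G(15) = mex{1,0,0,0} = 2
G(16) = mex{2,1,1,1} = 0
G(17) = mex{0,0,2,2} = 1
G(18) = mex{1,1,0,0} = 2
G(19) = mex{2,2,1,1} = 0
G(20) = mex{0,0,0,2} = 1
G(21) = mex{1,1,1,0} = 2
G(22) = mex{2,2,2,1} = 0
G(23) = mex{0,0,0,0} = 1
G(24) = mex{1,1,1,1} = 0
G(25) = mex{0,2,2,2} = 1
G(26) = mex{1,0,0,0} = 2
G(27) = mex{2,1,1,1} = 0
G(28) = mex{0,0,2,2} = 1
G(29) = mex{1,1,0,0} = 2
G(30) = mex{2,2,1,1} = 0
G(31) = mex{0,0,0,2} = 1
G(32) = mex{1,1,1,0} = 2

2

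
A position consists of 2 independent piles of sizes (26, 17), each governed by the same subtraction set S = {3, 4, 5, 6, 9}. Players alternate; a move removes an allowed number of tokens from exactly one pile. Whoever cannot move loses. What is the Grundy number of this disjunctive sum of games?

All piles use S = {3, 4, 5, 6, 9}:
G(0) = 0
G(1) = mex{} = 0
G(2) = mex{} = 0
G(3) = mex{0} = 1
G(4) = mex{0,0} = 1
G(5) = mex{0,0,0} = 1
G(6) = mex{1,0,0,0} = 2
G(7) = mex{1,1,0,0} = 2
G(8) = mex{1,1,1,0} = 2
G(9) = mex{2,1,1,1,0} = 3
G(10) = mex{2,2,1,1,0} = 3
G(11) = mex{2,2,2,1,0} = 3
G(12) = mex{3,2,2,2,1} = 0
G(13) = mex{3,3,2,2,1} = 0
G(14) = mex{3,3,3,2,1} = 0
G(15) = mex{0,3,3,3,2} = 1
G(16) = mex{0,0,3,3,2} = 1
G(17) = mex{0,0,0,3,2} = 1
G(18) = mex{1,0,0,0,3} = 2
G(19) = mex{1,1,0,0,3} = 2
G(20) = mex{1,1,1,0,3} = 2
G(21) = mex{2,1,1,1,0} = 3
G(22) = mex{2,2,1,1,0} = 3
G(23) = mex{2,2,2,1,0} = 3
G(24) = mex{3,2,2,2,1} = 0
G(25) = mex{3,3,2,2,1} = 0
G(26) = mex{3,3,3,2,1} = 0
Pile A: G(26) = 0.
Pile B: G(17) = 1.
Combined Grundy value = 0 ⊕ 1 = 1.

1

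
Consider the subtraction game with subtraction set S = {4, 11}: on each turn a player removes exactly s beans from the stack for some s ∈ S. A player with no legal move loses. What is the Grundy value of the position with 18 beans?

0

G(0) = 0
G(1) = mex{} = 0
G(2) = mex{} = 0
G(3) = mex{} = 0
G(4) = mex{0} = 1
G(5) = mex{0} = 1
G(6) = mex{0} = 1
G(7) = mex{0} = 1
G(8) = mex{1} = 0
G(9) = mex{1} = 0
G(10) = mex{1} = 0
G(11) = mex{1,0} = 2
G(12) = mex{0,0} = 1
G(13) = mex{0,0} = 1
G(14) = mex{0,0} = 1
G(15) = mex{2,1} = 0
G(16) = mex{1,1} = 0
G(17) = mex{1,1} = 0
G(18) = mex{1,1} = 0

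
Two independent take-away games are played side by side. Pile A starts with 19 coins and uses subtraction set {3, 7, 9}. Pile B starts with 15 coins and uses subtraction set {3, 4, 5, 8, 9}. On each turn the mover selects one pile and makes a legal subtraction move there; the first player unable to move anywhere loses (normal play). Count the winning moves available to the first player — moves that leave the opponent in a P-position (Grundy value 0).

Pile A, S = {3, 7, 9}:
G(0) = 0
G(1) = mex{} = 0
G(2) = mex{} = 0
G(3) = mex{0} = 1
G(4) = mex{0} = 1
G(5) = mex{0} = 1
G(6) = mex{1} = 0
G(7) = mex{1,0} = 2
G(8) = mex{1,0} = 2
G(9) = mex{0,0,0} = 1
G(10) = mex{2,1,0} = 3
G(11) = mex{2,1,0} = 3
G(12) = mex{1,1,1} = 0
G(13) = mex{3,0,1} = 2
G(14) = mex{3,2,1} = 0
G(15) = mex{0,2,0} = 1
G(16) = mex{2,1,2} = 0
G(17) = mex{0,3,2} = 1
G(18) = mex{1,3,1} = 0
G(19) = mex{0,0,3} = 1
G_A(19) = 1.
Pile B, S = {3, 4, 5, 8, 9}:
n :  0  1  2  3  4  5  6  7  8  9 10 11 12 13 14 15
G :  0  0  0  1  1  1  2  2  2  3  3  3  0  0  0  1
G_B(15) = 1.
Combined Grundy value = 1 ⊕ 1 = 0.
A winning move leaves total XOR = 0, i.e. changes one component's Grundy value g to g ⊕ X where X is the current total.
Pile A: target g' = 1⊕0 = 1, but every legal move changes the Grundy value (mex property), so 0 moves.
Pile B: target g' = 1⊕0 = 1, but every legal move changes the Grundy value (mex property), so 0 moves.

0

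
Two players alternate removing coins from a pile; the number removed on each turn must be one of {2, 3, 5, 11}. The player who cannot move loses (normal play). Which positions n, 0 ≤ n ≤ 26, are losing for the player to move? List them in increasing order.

n :  0  1  2  3  4  5  6  7  8  9 10 11 12 13 14 15 16 17 18 19 20 21 22 23 24 25 26
G :  0  0  1  1  2  2  3  0  0  1  1  2  2  3  0  0  1  1  2  2  3  0  0  1  1  2  2
P-positions are exactly the n with G(n) = 0.

0, 1, 7, 8, 14, 15, 21, 22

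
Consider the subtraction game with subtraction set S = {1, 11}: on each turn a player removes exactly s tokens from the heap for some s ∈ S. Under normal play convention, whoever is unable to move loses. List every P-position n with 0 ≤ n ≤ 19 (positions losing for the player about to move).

G(0) = 0
G(1) = mex{0} = 1
G(2) = mex{1} = 0
G(3) = mex{0} = 1
G(4) = mex{1} = 0
G(5) = mex{0} = 1
G(6) = mex{1} = 0
G(7) = mex{0} = 1
G(8) = mex{1} = 0
G(9) = mex{0} = 1
G(10) = mex{1} = 0
G(11) = mex{0,0} = 1
G(12) = mex{1,1} = 0
G(13) = mex{0,0} = 1
G(14) = mex{1,1} = 0
G(15) = mex{0,0} = 1
G(16) = mex{1,1} = 0
G(17) = mex{0,0} = 1
G(18) = mex{1,1} = 0
G(19) = mex{0,0} = 1
P-positions are exactly the n with G(n) = 0.

0, 2, 4, 6, 8, 10, 12, 14, 16, 18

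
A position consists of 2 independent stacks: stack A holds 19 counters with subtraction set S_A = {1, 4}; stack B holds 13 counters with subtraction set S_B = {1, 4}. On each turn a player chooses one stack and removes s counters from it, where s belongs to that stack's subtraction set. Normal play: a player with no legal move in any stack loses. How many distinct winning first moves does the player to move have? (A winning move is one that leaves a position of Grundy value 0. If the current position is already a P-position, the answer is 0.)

2

Stack A, S = {1, 4}:
G(0) = 0
G(1) = mex{0} = 1
G(2) = mex{1} = 0
G(3) = mex{0} = 1
G(4) = mex{1,0} = 2
G(5) = mex{2,1} = 0
G(6) = mex{0,0} = 1
G(7) = mex{1,1} = 0
G(8) = mex{0,2} = 1
G(9) = mex{1,0} = 2
G(10) = mex{2,1} = 0
G(11) = mex{0,0} = 1
G(12) = mex{1,1} = 0
G(13) = mex{0,2} = 1
G(14) = mex{1,0} = 2
G(15) = mex{2,1} = 0
G(16) = mex{0,0} = 1
G(17) = mex{1,1} = 0
G(18) = mex{0,2} = 1
G(19) = mex{1,0} = 2
G_A(19) = 2.
Stack B, S = {1, 4}:
G(0) = 0
G(1) = mex{0} = 1
G(2) = mex{1} = 0
G(3) = mex{0} = 1
G(4) = mex{1,0} = 2
G(5) = mex{2,1} = 0
G(6) = mex{0,0} = 1
G(7) = mex{1,1} = 0
G(8) = mex{0,2} = 1
G(9) = mex{1,0} = 2
G(10) = mex{2,1} = 0
G(11) = mex{0,0} = 1
G(12) = mex{1,1} = 0
G(13) = mex{0,2} = 1
G_B(13) = 1.
Combined Grundy value = 2 ⊕ 1 = 3.
A winning move leaves total XOR = 0, i.e. changes one component's Grundy value g to g ⊕ X where X is the current total.
Stack A: need g' = 2⊕3 = 1. Options: 19−1→G=1, 19−4→G=0. Hits: 1.
Stack B: need g' = 1⊕3 = 2. Options: 13−1→G=0, 13−4→G=2. Hits: 1.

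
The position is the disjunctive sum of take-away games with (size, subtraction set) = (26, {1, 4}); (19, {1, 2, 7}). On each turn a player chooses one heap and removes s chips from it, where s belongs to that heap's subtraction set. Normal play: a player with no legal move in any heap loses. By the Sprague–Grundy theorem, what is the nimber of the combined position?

0

Heap A, S = {1, 4}:
G(0) = 0
G(1) = mex{0} = 1
G(2) = mex{1} = 0
G(3) = mex{0} = 1
G(4) = mex{1,0} = 2
G(5) = mex{2,1} = 0
G(6) = mex{0,0} = 1
G(7) = mex{1,1} = 0
G(8) = mex{0,2} = 1
G(9) = mex{1,0} = 2
G(10) = mex{2,1} = 0
G(11) = mex{0,0} = 1
G(12) = mex{1,1} = 0
G(13) = mex{0,2} = 1
G(14) = mex{1,0} = 2
G(15) = mex{2,1} = 0
G(16) = mex{0,0} = 1
G(17) = mex{1,1} = 0
G(18) = mex{0,2} = 1
G(19) = mex{1,0} = 2
G(20) = mex{2,1} = 0
G(21) = mex{0,0} = 1
G(22) = mex{1,1} = 0
G(23) = mex{0,2} = 1
G(24) = mex{1,0} = 2
G(25) = mex{2,1} = 0
G(26) = mex{0,0} = 1
G_A(26) = 1.
Heap B, S = {1, 2, 7}:
n :  0  1  2  3  4  5  6  7  8  9 10 11 12 13 14 15 16 17 18 19
G :  0  1  2  0  1  2  0  1  2  0  1  2  0  1  2  0  1  2  0  1
G_B(19) = 1.
Combined Grundy value = 1 ⊕ 1 = 0.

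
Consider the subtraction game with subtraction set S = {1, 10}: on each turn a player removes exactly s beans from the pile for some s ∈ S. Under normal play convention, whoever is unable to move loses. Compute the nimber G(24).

n :  0  1  2  3  4  5  6  7  8  9 10 11 12 13 14 15 16 17 18 19 20 21 22 23 24
G :  0  1  0  1  0  1  0  1  0  1  2  0  1  0  1  0  1  0  1  0  1  2  0  1  0

0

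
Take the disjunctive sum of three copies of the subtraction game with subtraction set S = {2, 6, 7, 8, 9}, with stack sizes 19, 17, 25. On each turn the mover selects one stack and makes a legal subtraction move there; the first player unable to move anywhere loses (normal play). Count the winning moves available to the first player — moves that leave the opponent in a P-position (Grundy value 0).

6

All stacks use S = {2, 6, 7, 8, 9}:
n :  0  1  2  3  4  5  6  7  8  9 10 11 12 13 14 15 16 17 18 19 20 21 22 23 24 25
G :  0  0  1  1  0  0  1  1  2  2  3  3  2  2  3  0  0  1  1  0  0  1  1  2  2  3
Stack A: G(19) = 0.
Stack B: G(17) = 1.
Stack C: G(25) = 3.
Combined Grundy value = 0 ⊕ 1 ⊕ 3 = 2.
A winning move leaves total XOR = 0, i.e. changes one component's Grundy value g to g ⊕ X where X is the current total.
Stack A: need g' = 0⊕2 = 2. Options: 19−2→G=1, 19−6→G=2, 19−7→G=2, 19−8→G=3, 19−9→G=3. Hits: 2.
Stack B: need g' = 1⊕2 = 3. Options: 17−2→G=0, 17−6→G=3, 17−7→G=3, 17−8→G=2, 17−9→G=2. Hits: 2.
Stack C: need g' = 3⊕2 = 1. Options: 25−2→G=2, 25−6→G=0, 25−7→G=1, 25−8→G=1, 25−9→G=0. Hits: 2.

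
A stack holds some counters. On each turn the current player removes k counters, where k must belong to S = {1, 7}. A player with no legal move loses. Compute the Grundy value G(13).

1

G(0) = 0
G(1) = mex{0} = 1
G(2) = mex{1} = 0
G(3) = mex{0} = 1
G(4) = mex{1} = 0
G(5) = mex{0} = 1
G(6) = mex{1} = 0
G(7) = mex{0,0} = 1
G(8) = mex{1,1} = 0
G(9) = mex{0,0} = 1
G(10) = mex{1,1} = 0
G(11) = mex{0,0} = 1
G(12) = mex{1,1} = 0
G(13) = mex{0,0} = 1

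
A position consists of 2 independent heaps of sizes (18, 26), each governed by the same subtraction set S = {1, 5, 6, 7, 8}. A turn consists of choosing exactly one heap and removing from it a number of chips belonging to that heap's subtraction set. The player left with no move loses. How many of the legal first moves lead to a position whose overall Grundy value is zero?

3

All heaps use S = {1, 5, 6, 7, 8}:
n :  0  1  2  3  4  5  6  7  8  9 10 11 12 13 14 15 16 17 18 19 20 21 22 23 24 25 26
G :  0  1  0  1  0  1  2  3  2  3  2  3  4  0  1  0  1  0  1  2  3  2  3  2  3  4  0
Heap A: G(18) = 1.
Heap B: G(26) = 0.
Combined Grundy value = 1 ⊕ 0 = 1.
A winning move leaves total XOR = 0, i.e. changes one component's Grundy value g to g ⊕ X where X is the current total.
Heap A: need g' = 1⊕1 = 0. Options: 18−1→G=0, 18−5→G=0, 18−6→G=4, 18−7→G=3, 18−8→G=2. Hits: 2.
Heap B: need g' = 0⊕1 = 1. Options: 26−1→G=4, 26−5→G=2, 26−6→G=3, 26−7→G=2, 26−8→G=1. Hits: 1.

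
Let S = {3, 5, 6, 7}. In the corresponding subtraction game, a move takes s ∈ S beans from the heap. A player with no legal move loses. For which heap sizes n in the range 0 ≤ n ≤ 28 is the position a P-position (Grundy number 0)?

G(0) = 0
G(1) = mex{} = 0
G(2) = mex{} = 0
G(3) = mex{0} = 1
G(4) = mex{0} = 1
G(5) = mex{0,0} = 1
G(6) = mex{1,0,0} = 2
G(7) = mex{1,0,0,0} = 2
G(8) = mex{1,1,0,0} = 2
G(9) = mex{2,1,1,0} = 3
G(10) = mex{2,1,1,1} = 0
G(11) = mex{2,2,1,1} = 0
G(12) = mex{3,2,2,1} = 0
G(13) = mex{0,2,2,2} = 1
G(14) = mex{0,3,2,2} = 1
G(15) = mex{0,0,3,2} = 1
G(16) = mex{1,0,0,3} = 2
G(17) = mex{1,0,0,0} = 2
G(18) = mex{1,1,0,0} = 2
G(19) = mex{2,1,1,0} = 3
G(20) = mex{2,1,1,1} = 0
G(21) = mex{2,2,1,1} = 0
G(22) = mex{3,2,2,1} = 0
G(23) = mex{0,2,2,2} = 1
G(24) = mex{0,3,2,2} = 1
G(25) = mex{0,0,3,2} = 1
G(26) = mex{1,0,0,3} = 2
G(27) = mex{1,0,0,0} = 2
G(28) = mex{1,1,0,0} = 2
P-positions are exactly the n with G(n) = 0.

0, 1, 2, 10, 11, 12, 20, 21, 22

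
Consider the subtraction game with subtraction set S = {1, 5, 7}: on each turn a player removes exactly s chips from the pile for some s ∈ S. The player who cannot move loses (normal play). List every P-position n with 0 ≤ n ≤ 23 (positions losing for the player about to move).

G(0) = 0
G(1) = mex{0} = 1
G(2) = mex{1} = 0
G(3) = mex{0} = 1
G(4) = mex{1} = 0
G(5) = mex{0,0} = 1
G(6) = mex{1,1} = 0
G(7) = mex{0,0,0} = 1
G(8) = mex{1,1,1} = 0
G(9) = mex{0,0,0} = 1
G(10) = mex{1,1,1} = 0
G(11) = mex{0,0,0} = 1
G(12) = mex{1,1,1} = 0
G(13) = mex{0,0,0} = 1
G(14) = mex{1,1,1} = 0
G(15) = mex{0,0,0} = 1
G(16) = mex{1,1,1} = 0
G(17) = mex{0,0,0} = 1
G(18) = mex{1,1,1} = 0
G(19) = mex{0,0,0} = 1
G(20) = mex{1,1,1} = 0
G(21) = mex{0,0,0} = 1
G(22) = mex{1,1,1} = 0
G(23) = mex{0,0,0} = 1
P-positions are exactly the n with G(n) = 0.

0, 2, 4, 6, 8, 10, 12, 14, 16, 18, 20, 22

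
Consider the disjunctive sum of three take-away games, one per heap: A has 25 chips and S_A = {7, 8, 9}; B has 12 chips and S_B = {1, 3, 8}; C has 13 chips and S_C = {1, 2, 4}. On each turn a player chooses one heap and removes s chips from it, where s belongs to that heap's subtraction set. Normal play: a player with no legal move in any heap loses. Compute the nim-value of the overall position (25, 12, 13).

Heap A, S = {7, 8, 9}:
n :  0  1  2  3  4  5  6  7  8  9 10 11 12 13 14 15 16 17 18 19 20 21 22 23 24 25
G :  0  0  0  0  0  0  0  1  1  1  1  1  1  1  2  2  0  0  0  0  0  0  0  1  1  1
G_A(25) = 1.
Heap B, S = {1, 3, 8}:
n :  0  1  2  3  4  5  6  7  8  9 10 11 12
G :  0  1  0  1  0  1  0  1  2  3  2  0  1
G_B(12) = 1.
Heap C, S = {1, 2, 4}:
n :  0  1  2  3  4  5  6  7  8  9 10 11 12 13
G :  0  1  2  0  1  2  0  1  2  0  1  2  0  1
G_C(13) = 1.
Combined Grundy value = 1 ⊕ 1 ⊕ 1 = 1.

1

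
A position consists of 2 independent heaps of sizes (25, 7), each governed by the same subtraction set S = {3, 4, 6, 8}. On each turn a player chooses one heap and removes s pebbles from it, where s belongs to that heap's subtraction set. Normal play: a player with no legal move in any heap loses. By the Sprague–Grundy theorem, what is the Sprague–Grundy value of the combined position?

3

All heaps use S = {3, 4, 6, 8}:
G(0) = 0
G(1) = mex{} = 0
G(2) = mex{} = 0
G(3) = mex{0} = 1
G(4) = mex{0,0} = 1
G(5) = mex{0,0} = 1
G(6) = mex{1,0,0} = 2
G(7) = mex{1,1,0} = 2
G(8) = mex{1,1,0,0} = 2
G(9) = mex{2,1,1,0} = 3
G(10) = mex{2,2,1,0} = 3
G(11) = mex{2,2,1,1} = 0
G(12) = mex{3,2,2,1} = 0
G(13) = mex{3,3,2,1} = 0
G(14) = mex{0,3,2,2} = 1
G(15) = mex{0,0,3,2} = 1
G(16) = mex{0,0,3,2} = 1
G(17) = mex{1,0,0,3} = 2
G(18) = mex{1,1,0,3} = 2
G(19) = mex{1,1,0,0} = 2
G(20) = mex{2,1,1,0} = 3
G(21) = mex{2,2,1,0} = 3
G(22) = mex{2,2,1,1} = 0
G(23) = mex{3,2,2,1} = 0
G(24) = mex{3,3,2,1} = 0
G(25) = mex{0,3,2,2} = 1
Heap A: G(25) = 1.
Heap B: G(7) = 2.
Combined Grundy value = 1 ⊕ 2 = 3.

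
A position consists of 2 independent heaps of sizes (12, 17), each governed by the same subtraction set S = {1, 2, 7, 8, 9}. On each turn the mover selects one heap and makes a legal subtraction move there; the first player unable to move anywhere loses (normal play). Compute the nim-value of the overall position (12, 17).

All heaps use S = {1, 2, 7, 8, 9}:
G(0) = 0
G(1) = mex{0} = 1
G(2) = mex{1,0} = 2
G(3) = mex{2,1} = 0
G(4) = mex{0,2} = 1
G(5) = mex{1,0} = 2
G(6) = mex{2,1} = 0
G(7) = mex{0,2,0} = 1
G(8) = mex{1,0,1,0} = 2
G(9) = mex{2,1,2,1,0} = 3
G(10) = mex{3,2,0,2,1} = 4
G(11) = mex{4,3,1,0,2} = 5
G(12) = mex{5,4,2,1,0} = 3
G(13) = mex{3,5,0,2,1} = 4
G(14) = mex{4,3,1,0,2} = 5
G(15) = mex{5,4,2,1,0} = 3
G(16) = mex{3,5,3,2,1} = 0
G(17) = mex{0,3,4,3,2} = 1
Heap A: G(12) = 3.
Heap B: G(17) = 1.
Combined Grundy value = 3 ⊕ 1 = 2.

2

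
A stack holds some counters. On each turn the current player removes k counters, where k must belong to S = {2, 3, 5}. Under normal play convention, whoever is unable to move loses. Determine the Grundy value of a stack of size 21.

n :  0  1  2  3  4  5  6  7  8  9 10 11 12 13 14 15 16 17 18 19 20 21
G :  0  0  1  1  2  2  3  0  0  1  1  2  2  3  0  0  1  1  2  2  3  0

0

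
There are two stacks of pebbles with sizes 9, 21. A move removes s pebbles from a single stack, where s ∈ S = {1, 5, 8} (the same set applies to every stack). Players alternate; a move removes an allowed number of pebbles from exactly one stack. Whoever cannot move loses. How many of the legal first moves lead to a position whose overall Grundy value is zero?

1

All stacks use S = {1, 5, 8}:
n :  0  1  2  3  4  5  6  7  8  9 10 11 12 13 14 15 16 17 18 19 20 21
G :  0  1  0  1  0  1  0  1  2  3  2  3  2  0  1  0  1  0  1  0  1  2
Stack A: G(9) = 3.
Stack B: G(21) = 2.
Combined Grundy value = 3 ⊕ 2 = 1.
A winning move leaves total XOR = 0, i.e. changes one component's Grundy value g to g ⊕ X where X is the current total.
Stack A: need g' = 3⊕1 = 2. Options: 9−1→G=2, 9−5→G=0, 9−8→G=1. Hits: 1.
Stack B: need g' = 2⊕1 = 3. Options: 21−1→G=1, 21−5→G=1, 21−8→G=0. Hits: 0.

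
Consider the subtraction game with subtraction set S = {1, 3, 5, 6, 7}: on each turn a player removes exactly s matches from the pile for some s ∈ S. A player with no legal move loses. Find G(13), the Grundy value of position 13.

G(0) = 0
G(1) = mex{0} = 1
G(2) = mex{1} = 0
G(3) = mex{0,0} = 1
G(4) = mex{1,1} = 0
G(5) = mex{0,0,0} = 1
G(6) = mex{1,1,1,0} = 2
G(7) = mex{2,0,0,1,0} = 3
G(8) = mex{3,1,1,0,1} = 2
G(9) = mex{2,2,0,1,0} = 3
G(10) = mex{3,3,1,0,1} = 2
G(11) = mex{2,2,2,1,0} = 3
G(12) = mex{3,3,3,2,1} = 0
G(13) = mex{0,2,2,3,2} = 1

1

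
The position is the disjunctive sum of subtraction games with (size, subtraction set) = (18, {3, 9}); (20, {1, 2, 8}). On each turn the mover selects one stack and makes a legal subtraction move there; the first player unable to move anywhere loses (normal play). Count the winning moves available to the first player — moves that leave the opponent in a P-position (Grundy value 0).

Stack A, S = {3, 9}:
n :  0  1  2  3  4  5  6  7  8  9 10 11 12 13 14 15 16 17 18
G :  0  0  0  1  1  1  0  0  0  1  1  1  0  0  0  1  1  1  0
G_A(18) = 0.
Stack B, S = {1, 2, 8}:
n :  0  1  2  3  4  5  6  7  8  9 10 11 12 13 14 15 16 17 18 19 20
G :  0  1  2  0  1  2  0  1  2  0  1  2  0  1  2  0  1  2  0  1  2
G_B(20) = 2.
Combined Grundy value = 0 ⊕ 2 = 2.
A winning move leaves total XOR = 0, i.e. changes one component's Grundy value g to g ⊕ X where X is the current total.
Stack A: need g' = 0⊕2 = 2. Options: 18−3→G=1, 18−9→G=1. Hits: 0.
Stack B: need g' = 2⊕2 = 0. Options: 20−1→G=1, 20−2→G=0, 20−8→G=0. Hits: 2.

2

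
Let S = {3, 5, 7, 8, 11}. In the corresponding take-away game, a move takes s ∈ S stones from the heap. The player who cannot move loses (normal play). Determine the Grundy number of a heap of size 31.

n :  0  1  2  3  4  5  6  7  8  9 10 11 12 13 14 15 16 17 18 19 20 21 22 23 24 25 26 27 28 29 30 31
G :  0  0  0  1  1  1  2  2  2  3  3  3  4  4  0  0  0  1  1  1  2  2  2  3  3  3  4  4  0  0  0  1

1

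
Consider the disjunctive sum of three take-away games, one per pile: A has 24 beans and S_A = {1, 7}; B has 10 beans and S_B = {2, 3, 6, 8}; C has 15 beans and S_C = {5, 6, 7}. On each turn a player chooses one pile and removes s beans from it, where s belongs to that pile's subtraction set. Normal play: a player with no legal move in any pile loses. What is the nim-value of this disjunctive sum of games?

Pile A, S = {1, 7}:
n :  0  1  2  3  4  5  6  7  8  9 10 11 12 13 14 15 16 17 18 19 20 21 22 23 24
G :  0  1  0  1  0  1  0  1  0  1  0  1  0  1  0  1  0  1  0  1  0  1  0  1  0
G_A(24) = 0.
Pile B, S = {2, 3, 6, 8}:
n :  0  1  2  3  4  5  6  7  8  9 10
G :  0  0  1  1  2  0  3  1  2  2  0
G_B(10) = 0.
Pile C, S = {5, 6, 7}:
G(0) = 0
G(1) = mex{} = 0
G(2) = mex{} = 0
G(3) = mex{} = 0
G(4) = mex{} = 0
G(5) = mex{0} = 1
G(6) = mex{0,0} = 1
G(7) = mex{0,0,0} = 1
G(8) = mex{0,0,0} = 1
G(9) = mex{0,0,0} = 1
G(10) = mex{1,0,0} = 2
G(11) = mex{1,1,0} = 2
G(12) = mex{1,1,1} = 0
G(13) = mex{1,1,1} = 0
G(14) = mex{1,1,1} = 0
G(15) = mex{2,1,1} = 0
G_C(15) = 0.
Combined Grundy value = 0 ⊕ 0 ⊕ 0 = 0.

0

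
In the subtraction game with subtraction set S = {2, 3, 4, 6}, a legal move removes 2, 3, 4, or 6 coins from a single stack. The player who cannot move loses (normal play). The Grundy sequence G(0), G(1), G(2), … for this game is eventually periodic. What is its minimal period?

n :  0  1  2  3  4  5  6  7  8  9 10 11 12 13 14 15 16 17
G :  0  0  1  1  2  2  3  3  0  0  1  1  2  2  3  3  0  0
G(n+8) = G(n) holds for n = 0,…,5 (a full window of length max(S) = 6), so the sequence is purely periodic with period 8.

8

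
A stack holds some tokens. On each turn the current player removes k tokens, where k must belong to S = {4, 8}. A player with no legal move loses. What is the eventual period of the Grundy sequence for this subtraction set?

12

G(0) = 0
G(1) = mex{} = 0
G(2) = mex{} = 0
G(3) = mex{} = 0
G(4) = mex{0} = 1
G(5) = mex{0} = 1
G(6) = mex{0} = 1
G(7) = mex{0} = 1
G(8) = mex{1,0} = 2
G(9) = mex{1,0} = 2
G(10) = mex{1,0} = 2
G(11) = mex{1,0} = 2
G(12) = mex{2,1} = 0
G(13) = mex{2,1} = 0
G(14) = mex{2,1} = 0
G(15) = mex{2,1} = 0
G(16) = mex{0,2} = 1
G(17) = mex{0,2} = 1
G(18) = mex{0,2} = 1
G(19) = mex{0,2} = 1
G(20) = mex{1,0} = 2
G(21) = mex{1,0} = 2
G(22) = mex{1,0} = 2
G(23) = mex{1,0} = 2
G(24) = mex{2,1} = 0
G(25) = mex{2,1} = 0
G(n+12) = G(n) holds for n = 0,…,7 (a full window of length max(S) = 8), so the sequence is purely periodic with period 12.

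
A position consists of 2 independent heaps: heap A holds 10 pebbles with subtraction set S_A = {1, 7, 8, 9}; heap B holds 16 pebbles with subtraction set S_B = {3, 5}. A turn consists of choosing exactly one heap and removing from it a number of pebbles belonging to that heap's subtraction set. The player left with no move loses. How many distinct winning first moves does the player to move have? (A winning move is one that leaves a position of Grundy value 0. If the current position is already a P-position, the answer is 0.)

Heap A, S = {1, 7, 8, 9}:
n :  0  1  2  3  4  5  6  7  8  9 10
G :  0  1  0  1  0  1  0  1  2  3  2
G_A(10) = 2.
Heap B, S = {3, 5}:
G(0) = 0
G(1) = mex{} = 0
G(2) = mex{} = 0
G(3) = mex{0} = 1
G(4) = mex{0} = 1
G(5) = mex{0,0} = 1
G(6) = mex{1,0} = 2
G(7) = mex{1,0} = 2
G(8) = mex{1,1} = 0
G(9) = mex{2,1} = 0
G(10) = mex{2,1} = 0
G(11) = mex{0,2} = 1
G(12) = mex{0,2} = 1
G(13) = mex{0,0} = 1
G(14) = mex{1,0} = 2
G(15) = mex{1,0} = 2
G(16) = mex{1,1} = 0
G_B(16) = 0.
Combined Grundy value = 2 ⊕ 0 = 2.
A winning move leaves total XOR = 0, i.e. changes one component's Grundy value g to g ⊕ X where X is the current total.
Heap A: need g' = 2⊕2 = 0. Options: 10−1→G=3, 10−7→G=1, 10−8→G=0, 10−9→G=1. Hits: 1.
Heap B: need g' = 0⊕2 = 2. Options: 16−3→G=1, 16−5→G=1. Hits: 0.

1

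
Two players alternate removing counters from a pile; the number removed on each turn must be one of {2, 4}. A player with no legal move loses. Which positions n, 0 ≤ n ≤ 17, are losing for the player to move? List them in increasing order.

G(0) = 0
G(1) = mex{} = 0
G(2) = mex{0} = 1
G(3) = mex{0} = 1
G(4) = mex{1,0} = 2
G(5) = mex{1,0} = 2
G(6) = mex{2,1} = 0
G(7) = mex{2,1} = 0
G(8) = mex{0,2} = 1
G(9) = mex{0,2} = 1
G(10) = mex{1,0} = 2
G(11) = mex{1,0} = 2
G(12) = mex{2,1} = 0
G(13) = mex{2,1} = 0
G(14) = mex{0,2} = 1
G(15) = mex{0,2} = 1
G(16) = mex{1,0} = 2
G(17) = mex{1,0} = 2
P-positions are exactly the n with G(n) = 0.

0, 1, 6, 7, 12, 13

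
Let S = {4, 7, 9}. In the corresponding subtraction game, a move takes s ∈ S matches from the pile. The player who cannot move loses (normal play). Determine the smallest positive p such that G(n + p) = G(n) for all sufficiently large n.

13

n :  0  1  2  3  4  5  6  7  8  9 10 11 12 13 14 15 16 17 18 19 20 21 22 23 24 25 26 27
G :  0  0  0  0  1  1  1  1  2  2  2  2  3  0  0  0  0  1  1  1  1  2  2  2  2  3  0  0
G(n+13) = G(n) holds for n = 0,…,8 (a full window of length max(S) = 9), so the sequence is purely periodic with period 13.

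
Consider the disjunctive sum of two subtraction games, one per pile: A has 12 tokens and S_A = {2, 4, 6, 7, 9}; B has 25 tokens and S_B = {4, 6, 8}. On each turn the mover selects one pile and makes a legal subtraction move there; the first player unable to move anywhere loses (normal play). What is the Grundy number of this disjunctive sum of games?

Pile A, S = {2, 4, 6, 7, 9}:
n :  0  1  2  3  4  5  6  7  8  9 10 11 12
G :  0  0  1  1  2  2  3  3  4  4  5  0  0
G_A(12) = 0.
Pile B, S = {4, 6, 8}:
G(0) = 0
G(1) = mex{} = 0
G(2) = mex{} = 0
G(3) = mex{} = 0
G(4) = mex{0} = 1
G(5) = mex{0} = 1
G(6) = mex{0,0} = 1
G(7) = mex{0,0} = 1
G(8) = mex{1,0,0} = 2
G(9) = mex{1,0,0} = 2
G(10) = mex{1,1,0} = 2
G(11) = mex{1,1,0} = 2
G(12) = mex{2,1,1} = 0
G(13) = mex{2,1,1} = 0
G(14) = mex{2,2,1} = 0
G(15) = mex{2,2,1} = 0
G(16) = mex{0,2,2} = 1
G(17) = mex{0,2,2} = 1
G(18) = mex{0,0,2} = 1
G(19) = mex{0,0,2} = 1
G(20) = mex{1,0,0} = 2
G(21) = mex{1,0,0} = 2
G(22) = mex{1,1,0} = 2
G(23) = mex{1,1,0} = 2
G(24) = mex{2,1,1} = 0
G(25) = mex{2,1,1} = 0
G_B(25) = 0.
Combined Grundy value = 0 ⊕ 0 = 0.

0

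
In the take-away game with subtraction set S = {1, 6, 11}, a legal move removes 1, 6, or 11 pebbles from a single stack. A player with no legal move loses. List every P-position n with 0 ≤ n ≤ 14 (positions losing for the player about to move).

0, 2, 4, 7, 9, 12, 14

n :  0  1  2  3  4  5  6  7  8  9 10 11 12 13 14
G :  0  1  0  1  0  1  2  0  1  0  1  2  0  1  0
P-positions are exactly the n with G(n) = 0.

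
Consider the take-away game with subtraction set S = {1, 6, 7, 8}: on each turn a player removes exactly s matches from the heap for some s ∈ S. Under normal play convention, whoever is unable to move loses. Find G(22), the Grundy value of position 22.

G(0) = 0
G(1) = mex{0} = 1
G(2) = mex{1} = 0
G(3) = mex{0} = 1
G(4) = mex{1} = 0
G(5) = mex{0} = 1
G(6) = mex{1,0} = 2
G(7) = mex{2,1,0} = 3
G(8) = mex{3,0,1,0} = 2
G(9) = mex{2,1,0,1} = 3
G(10) = mex{3,0,1,0} = 2
G(11) = mex{2,1,0,1} = 3
G(12) = mex{3,2,1,0} = 4
G(13) = mex{4,3,2,1} = 0
G(14) = mex{0,2,3,2} = 1
G(15) = mex{1,3,2,3} = 0
G(16) = mex{0,2,3,2} = 1
G(17) = mex{1,3,2,3} = 0
G(18) = mex{0,4,3,2} = 1
G(19) = mex{1,0,4,3} = 2
G(20) = mex{2,1,0,4} = 3
G(21) = mex{3,0,1,0} = 2
G(22) = mex{2,1,0,1} = 3

3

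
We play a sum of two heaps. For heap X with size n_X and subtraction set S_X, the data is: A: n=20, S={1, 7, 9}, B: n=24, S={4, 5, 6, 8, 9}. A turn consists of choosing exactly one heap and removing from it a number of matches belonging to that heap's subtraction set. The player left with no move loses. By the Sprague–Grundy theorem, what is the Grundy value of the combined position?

2

Heap A, S = {1, 7, 9}:
n :  0  1  2  3  4  5  6  7  8  9 10 11 12 13 14 15 16 17 18 19 20
G :  0  1  0  1  0  1  0  1  0  1  0  1  0  1  0  1  0  1  0  1  0
G_A(20) = 0.
Heap B, S = {4, 5, 6, 8, 9}:
G(0) = 0
G(1) = mex{} = 0
G(2) = mex{} = 0
G(3) = mex{} = 0
G(4) = mex{0} = 1
G(5) = mex{0,0} = 1
G(6) = mex{0,0,0} = 1
G(7) = mex{0,0,0} = 1
G(8) = mex{1,0,0,0} = 2
G(9) = mex{1,1,0,0,0} = 2
G(10) = mex{1,1,1,0,0} = 2
G(11) = mex{1,1,1,0,0} = 2
G(12) = mex{2,1,1,1,0} = 3
G(13) = mex{2,2,1,1,1} = 0
G(14) = mex{2,2,2,1,1} = 0
G(15) = mex{2,2,2,1,1} = 0
G(16) = mex{3,2,2,2,1} = 0
G(17) = mex{0,3,2,2,2} = 1
G(18) = mex{0,0,3,2,2} = 1
G(19) = mex{0,0,0,2,2} = 1
G(20) = mex{0,0,0,3,2} = 1
G(21) = mex{1,0,0,0,3} = 2
G(22) = mex{1,1,0,0,0} = 2
G(23) = mex{1,1,1,0,0} = 2
G(24) = mex{1,1,1,0,0} = 2
G_B(24) = 2.
Combined Grundy value = 0 ⊕ 2 = 2.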